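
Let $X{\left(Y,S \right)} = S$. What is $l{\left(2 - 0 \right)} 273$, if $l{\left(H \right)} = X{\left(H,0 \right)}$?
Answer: $0$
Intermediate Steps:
$l{\left(H \right)} = 0$
$l{\left(2 - 0 \right)} 273 = 0 \cdot 273 = 0$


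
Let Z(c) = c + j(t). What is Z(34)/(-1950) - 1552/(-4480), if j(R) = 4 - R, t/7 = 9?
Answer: 3923/10920 ≈ 0.35925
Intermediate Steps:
t = 63 (t = 7*9 = 63)
Z(c) = -59 + c (Z(c) = c + (4 - 1*63) = c + (4 - 63) = c - 59 = -59 + c)
Z(34)/(-1950) - 1552/(-4480) = (-59 + 34)/(-1950) - 1552/(-4480) = -25*(-1/1950) - 1552*(-1/4480) = 1/78 + 97/280 = 3923/10920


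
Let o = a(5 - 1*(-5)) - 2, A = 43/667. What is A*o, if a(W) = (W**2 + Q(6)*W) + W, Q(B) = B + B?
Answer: 9804/667 ≈ 14.699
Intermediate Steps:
Q(B) = 2*B
A = 43/667 (A = 43*(1/667) = 43/667 ≈ 0.064468)
a(W) = W**2 + 13*W (a(W) = (W**2 + (2*6)*W) + W = (W**2 + 12*W) + W = W**2 + 13*W)
o = 228 (o = (5 - 1*(-5))*(13 + (5 - 1*(-5))) - 2 = (5 + 5)*(13 + (5 + 5)) - 2 = 10*(13 + 10) - 2 = 10*23 - 2 = 230 - 2 = 228)
A*o = (43/667)*228 = 9804/667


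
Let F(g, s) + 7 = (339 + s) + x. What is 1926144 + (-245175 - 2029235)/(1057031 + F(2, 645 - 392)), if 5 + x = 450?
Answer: 2037975572374/1058061 ≈ 1.9261e+6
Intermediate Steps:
x = 445 (x = -5 + 450 = 445)
F(g, s) = 777 + s (F(g, s) = -7 + ((339 + s) + 445) = -7 + (784 + s) = 777 + s)
1926144 + (-245175 - 2029235)/(1057031 + F(2, 645 - 392)) = 1926144 + (-245175 - 2029235)/(1057031 + (777 + (645 - 392))) = 1926144 - 2274410/(1057031 + (777 + 253)) = 1926144 - 2274410/(1057031 + 1030) = 1926144 - 2274410/1058061 = 2037975572374/1058061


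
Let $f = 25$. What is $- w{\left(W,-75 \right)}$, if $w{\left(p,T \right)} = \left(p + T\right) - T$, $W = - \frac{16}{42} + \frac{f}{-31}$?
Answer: $\frac{773}{651} \approx 1.1874$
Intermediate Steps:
$W = - \frac{773}{651}$ ($W = - \frac{16}{42} + \frac{25}{-31} = \left(-16\right) \frac{1}{42} + 25 \left(- \frac{1}{31}\right) = - \frac{8}{21} - \frac{25}{31} = - \frac{773}{651} \approx -1.1874$)
$w{\left(p,T \right)} = p$ ($w{\left(p,T \right)} = \left(T + p\right) - T = p$)
$- w{\left(W,-75 \right)} = \left(-1\right) \left(- \frac{773}{651}\right) = \frac{773}{651}$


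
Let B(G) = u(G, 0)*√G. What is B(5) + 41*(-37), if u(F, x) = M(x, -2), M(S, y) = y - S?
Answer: -1517 - 2*√5 ≈ -1521.5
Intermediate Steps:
u(F, x) = -2 - x
B(G) = -2*√G (B(G) = (-2 - 1*0)*√G = (-2 + 0)*√G = -2*√G)
B(5) + 41*(-37) = -2*√5 + 41*(-37) = -2*√5 - 1517 = -1517 - 2*√5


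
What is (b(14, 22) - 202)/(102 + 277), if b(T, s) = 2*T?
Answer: -174/379 ≈ -0.45910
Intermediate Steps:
(b(14, 22) - 202)/(102 + 277) = (2*14 - 202)/(102 + 277) = (28 - 202)/379 = -174*1/379 = -174/379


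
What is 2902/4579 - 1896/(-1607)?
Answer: 13345298/7358453 ≈ 1.8136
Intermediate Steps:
2902/4579 - 1896/(-1607) = 2902*(1/4579) - 1896*(-1/1607) = 2902/4579 + 1896/1607 = 13345298/7358453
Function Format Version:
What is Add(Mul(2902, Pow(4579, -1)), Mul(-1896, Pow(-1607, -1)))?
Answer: Rational(13345298, 7358453) ≈ 1.8136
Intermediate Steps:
Add(Mul(2902, Pow(4579, -1)), Mul(-1896, Pow(-1607, -1))) = Add(Mul(2902, Rational(1, 4579)), Mul(-1896, Rational(-1, 1607))) = Add(Rational(2902, 4579), Rational(1896, 1607)) = Rational(13345298, 7358453)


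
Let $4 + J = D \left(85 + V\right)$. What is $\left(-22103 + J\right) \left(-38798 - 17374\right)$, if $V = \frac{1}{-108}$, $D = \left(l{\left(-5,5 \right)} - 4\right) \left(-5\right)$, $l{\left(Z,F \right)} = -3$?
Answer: $\frac{9672308171}{9} \approx 1.0747 \cdot 10^{9}$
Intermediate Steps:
$D = 35$ ($D = \left(-3 - 4\right) \left(-5\right) = \left(-7\right) \left(-5\right) = 35$)
$V = - \frac{1}{108} \approx -0.0092593$
$J = \frac{320833}{108}$ ($J = -4 + 35 \left(85 - \frac{1}{108}\right) = -4 + 35 \cdot \frac{9179}{108} = -4 + \frac{321265}{108} = \frac{320833}{108} \approx 2970.7$)
$\left(-22103 + J\right) \left(-38798 - 17374\right) = \left(-22103 + \frac{320833}{108}\right) \left(-38798 - 17374\right) = \left(- \frac{2066291}{108}\right) \left(-56172\right) = \frac{9672308171}{9}$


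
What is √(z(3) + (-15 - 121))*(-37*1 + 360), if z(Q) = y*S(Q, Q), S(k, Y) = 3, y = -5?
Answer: 323*I*√151 ≈ 3969.1*I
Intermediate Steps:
z(Q) = -15 (z(Q) = -5*3 = -15)
√(z(3) + (-15 - 121))*(-37*1 + 360) = √(-15 + (-15 - 121))*(-37*1 + 360) = √(-15 - 136)*(-37 + 360) = √(-151)*323 = (I*√151)*323 = 323*I*√151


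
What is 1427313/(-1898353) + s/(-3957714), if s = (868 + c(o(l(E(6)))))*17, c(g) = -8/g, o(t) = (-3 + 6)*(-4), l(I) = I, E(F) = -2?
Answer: -8515395381026/11269707367563 ≈ -0.75560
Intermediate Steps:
o(t) = -12 (o(t) = 3*(-4) = -12)
s = 44302/3 (s = (868 - 8/(-12))*17 = (868 - 8*(-1/12))*17 = (868 + 2/3)*17 = (2606/3)*17 = 44302/3 ≈ 14767.)
1427313/(-1898353) + s/(-3957714) = 1427313/(-1898353) + (44302/3)/(-3957714) = 1427313*(-1/1898353) + (44302/3)*(-1/3957714) = -1427313/1898353 - 22151/5936571 = -8515395381026/11269707367563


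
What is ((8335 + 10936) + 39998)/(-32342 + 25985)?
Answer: -59269/6357 ≈ -9.3234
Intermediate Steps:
((8335 + 10936) + 39998)/(-32342 + 25985) = (19271 + 39998)/(-6357) = 59269*(-1/6357) = -59269/6357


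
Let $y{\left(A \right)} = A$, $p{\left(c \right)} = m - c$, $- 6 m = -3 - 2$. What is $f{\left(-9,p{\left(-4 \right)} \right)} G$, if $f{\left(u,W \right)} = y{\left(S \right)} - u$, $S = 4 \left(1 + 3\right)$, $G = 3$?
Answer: $75$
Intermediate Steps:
$m = \frac{5}{6}$ ($m = - \frac{-3 - 2}{6} = \left(- \frac{1}{6}\right) \left(-5\right) = \frac{5}{6} \approx 0.83333$)
$S = 16$ ($S = 4 \cdot 4 = 16$)
$p{\left(c \right)} = \frac{5}{6} - c$
$f{\left(u,W \right)} = 16 - u$
$f{\left(-9,p{\left(-4 \right)} \right)} G = \left(16 - -9\right) 3 = \left(16 + 9\right) 3 = 25 \cdot 3 = 75$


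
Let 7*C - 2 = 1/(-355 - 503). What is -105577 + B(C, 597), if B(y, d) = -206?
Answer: -105783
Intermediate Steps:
C = 245/858 (C = 2/7 + 1/(7*(-355 - 503)) = 2/7 + (⅐)/(-858) = 2/7 + (⅐)*(-1/858) = 2/7 - 1/6006 = 245/858 ≈ 0.28555)
-105577 + B(C, 597) = -105577 - 206 = -105783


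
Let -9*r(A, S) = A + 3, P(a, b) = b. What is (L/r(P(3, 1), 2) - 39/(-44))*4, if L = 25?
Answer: -2436/11 ≈ -221.45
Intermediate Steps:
r(A, S) = -1/3 - A/9 (r(A, S) = -(A + 3)/9 = -(3 + A)/9 = -1/3 - A/9)
(L/r(P(3, 1), 2) - 39/(-44))*4 = (25/(-1/3 - 1/9*1) - 39/(-44))*4 = (25/(-1/3 - 1/9) - 39*(-1/44))*4 = (25/(-4/9) + 39/44)*4 = (25*(-9/4) + 39/44)*4 = (-225/4 + 39/44)*4 = -609/11*4 = -2436/11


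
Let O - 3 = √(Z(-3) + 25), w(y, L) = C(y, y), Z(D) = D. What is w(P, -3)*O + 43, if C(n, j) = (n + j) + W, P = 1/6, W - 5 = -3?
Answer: 50 + 7*√22/3 ≈ 60.944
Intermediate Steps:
W = 2 (W = 5 - 3 = 2)
P = ⅙ ≈ 0.16667
C(n, j) = 2 + j + n (C(n, j) = (n + j) + 2 = (j + n) + 2 = 2 + j + n)
w(y, L) = 2 + 2*y (w(y, L) = 2 + y + y = 2 + 2*y)
O = 3 + √22 (O = 3 + √(-3 + 25) = 3 + √22 ≈ 7.6904)
w(P, -3)*O + 43 = (2 + 2*(⅙))*(3 + √22) + 43 = (2 + ⅓)*(3 + √22) + 43 = 7*(3 + √22)/3 + 43 = (7 + 7*√22/3) + 43 = 50 + 7*√22/3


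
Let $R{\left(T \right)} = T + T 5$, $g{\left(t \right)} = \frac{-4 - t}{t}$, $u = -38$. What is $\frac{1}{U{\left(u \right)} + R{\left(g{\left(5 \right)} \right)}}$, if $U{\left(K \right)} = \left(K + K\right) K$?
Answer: $\frac{5}{14386} \approx 0.00034756$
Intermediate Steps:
$U{\left(K \right)} = 2 K^{2}$ ($U{\left(K \right)} = 2 K K = 2 K^{2}$)
$g{\left(t \right)} = \frac{-4 - t}{t}$
$R{\left(T \right)} = 6 T$ ($R{\left(T \right)} = T + 5 T = 6 T$)
$\frac{1}{U{\left(u \right)} + R{\left(g{\left(5 \right)} \right)}} = \frac{1}{2 \left(-38\right)^{2} + 6 \frac{-4 - 5}{5}} = \frac{1}{2 \cdot 1444 + 6 \frac{-4 - 5}{5}} = \frac{1}{2888 + 6 \cdot \frac{1}{5} \left(-9\right)} = \frac{1}{2888 + 6 \left(- \frac{9}{5}\right)} = \frac{1}{2888 - \frac{54}{5}} = \frac{1}{\frac{14386}{5}} = \frac{5}{14386}$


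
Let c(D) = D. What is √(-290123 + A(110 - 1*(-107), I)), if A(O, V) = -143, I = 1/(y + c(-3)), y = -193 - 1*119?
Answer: I*√290266 ≈ 538.76*I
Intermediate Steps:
y = -312 (y = -193 - 119 = -312)
I = -1/315 (I = 1/(-312 - 3) = 1/(-315) = -1/315 ≈ -0.0031746)
√(-290123 + A(110 - 1*(-107), I)) = √(-290123 - 143) = √(-290266) = I*√290266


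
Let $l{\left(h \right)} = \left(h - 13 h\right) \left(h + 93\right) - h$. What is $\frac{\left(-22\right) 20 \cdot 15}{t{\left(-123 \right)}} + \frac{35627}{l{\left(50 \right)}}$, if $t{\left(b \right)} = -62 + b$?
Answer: $\frac{112003801}{3176450} \approx 35.261$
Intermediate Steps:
$l{\left(h \right)} = - h - 12 h \left(93 + h\right)$ ($l{\left(h \right)} = - 12 h \left(93 + h\right) - h = - h - 12 h \left(93 + h\right)$)
$\frac{\left(-22\right) 20 \cdot 15}{t{\left(-123 \right)}} + \frac{35627}{l{\left(50 \right)}} = \frac{\left(-22\right) 20 \cdot 15}{-62 - 123} + \frac{35627}{\left(-1\right) 50 \left(1117 + 12 \cdot 50\right)} = \frac{\left(-440\right) 15}{-185} + \frac{35627}{\left(-1\right) 50 \left(1117 + 600\right)} = \left(-6600\right) \left(- \frac{1}{185}\right) + \frac{35627}{\left(-1\right) 50 \cdot 1717} = \frac{1320}{37} + \frac{35627}{-85850} = \frac{1320}{37} + 35627 \left(- \frac{1}{85850}\right) = \frac{1320}{37} - \frac{35627}{85850} = \frac{112003801}{3176450}$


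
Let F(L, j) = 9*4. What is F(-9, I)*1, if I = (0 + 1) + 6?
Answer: 36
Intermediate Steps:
I = 7 (I = 1 + 6 = 7)
F(L, j) = 36
F(-9, I)*1 = 36*1 = 36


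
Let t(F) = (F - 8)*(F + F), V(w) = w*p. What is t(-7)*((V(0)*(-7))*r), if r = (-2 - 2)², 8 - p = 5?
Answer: 0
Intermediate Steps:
p = 3 (p = 8 - 1*5 = 8 - 5 = 3)
V(w) = 3*w (V(w) = w*3 = 3*w)
r = 16 (r = (-4)² = 16)
t(F) = 2*F*(-8 + F) (t(F) = (-8 + F)*(2*F) = 2*F*(-8 + F))
t(-7)*((V(0)*(-7))*r) = (2*(-7)*(-8 - 7))*(((3*0)*(-7))*16) = (2*(-7)*(-15))*((0*(-7))*16) = 210*(0*16) = 210*0 = 0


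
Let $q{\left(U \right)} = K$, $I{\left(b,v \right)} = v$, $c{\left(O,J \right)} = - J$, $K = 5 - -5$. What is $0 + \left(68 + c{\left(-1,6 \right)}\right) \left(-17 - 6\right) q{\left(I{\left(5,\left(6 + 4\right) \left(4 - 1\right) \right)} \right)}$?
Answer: $-14260$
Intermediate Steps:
$K = 10$ ($K = 5 + 5 = 10$)
$q{\left(U \right)} = 10$
$0 + \left(68 + c{\left(-1,6 \right)}\right) \left(-17 - 6\right) q{\left(I{\left(5,\left(6 + 4\right) \left(4 - 1\right) \right)} \right)} = 0 + \left(68 - 6\right) \left(-17 - 6\right) 10 = 0 + \left(68 - 6\right) \left(-23\right) 10 = 0 + 62 \left(-23\right) 10 = 0 - 14260 = -14260$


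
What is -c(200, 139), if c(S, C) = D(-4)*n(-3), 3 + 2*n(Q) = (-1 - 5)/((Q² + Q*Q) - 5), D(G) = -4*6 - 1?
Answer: -1125/26 ≈ -43.269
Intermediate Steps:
D(G) = -25 (D(G) = -24 - 1 = -25)
n(Q) = -3/2 - 3/(-5 + 2*Q²) (n(Q) = -3/2 + ((-1 - 5)/((Q² + Q*Q) - 5))/2 = -3/2 + (-6/((Q² + Q²) - 5))/2 = -3/2 + (-6/(2*Q² - 5))/2 = -3/2 + (-6/(-5 + 2*Q²))/2 = -3/2 - 3/(-5 + 2*Q²))
c(S, C) = 1125/26 (c(S, C) = -75*(3 - 2*(-3)²)/(2*(-5 + 2*(-3)²)) = -75*(3 - 2*9)/(2*(-5 + 2*9)) = -75*(3 - 18)/(2*(-5 + 18)) = -75*(-15)/(2*13) = -25*(-45/26) = 1125/26)
-c(200, 139) = -1*1125/26 = -1125/26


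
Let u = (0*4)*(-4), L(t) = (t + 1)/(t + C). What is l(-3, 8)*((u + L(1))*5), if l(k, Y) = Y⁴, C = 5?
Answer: 20480/3 ≈ 6826.7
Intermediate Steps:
L(t) = (1 + t)/(5 + t) (L(t) = (t + 1)/(t + 5) = (1 + t)/(5 + t))
u = 0 (u = 0*(-4) = 0)
l(-3, 8)*((u + L(1))*5) = 8⁴*((0 + (1 + 1)/(5 + 1))*5) = 4096*((0 + 2/6)*5) = 4096*((0 + (⅙)*2)*5) = 4096*((0 + ⅓)*5) = 4096*((⅓)*5) = 4096*(5/3) = 20480/3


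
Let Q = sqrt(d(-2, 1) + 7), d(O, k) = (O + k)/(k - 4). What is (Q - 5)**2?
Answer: (15 - sqrt(66))**2/9 ≈ 5.2532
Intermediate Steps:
d(O, k) = (O + k)/(-4 + k)
Q = sqrt(66)/3 (Q = sqrt((-2 + 1)/(-4 + 1) + 7) = sqrt(-1/(-3) + 7) = sqrt(-1/3*(-1) + 7) = sqrt(1/3 + 7) = sqrt(22/3) = sqrt(66)/3 ≈ 2.7080)
(Q - 5)**2 = (sqrt(66)/3 - 5)**2 = (-5 + sqrt(66)/3)**2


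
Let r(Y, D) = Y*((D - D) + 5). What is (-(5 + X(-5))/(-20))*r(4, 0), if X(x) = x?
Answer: 0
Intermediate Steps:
r(Y, D) = 5*Y (r(Y, D) = Y*(0 + 5) = Y*5 = 5*Y)
(-(5 + X(-5))/(-20))*r(4, 0) = (-(5 - 5)/(-20))*(5*4) = (-1*0*(-1/20))*20 = (0*(-1/20))*20 = 0*20 = 0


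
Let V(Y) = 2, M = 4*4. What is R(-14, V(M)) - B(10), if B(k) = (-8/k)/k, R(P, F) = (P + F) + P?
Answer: -648/25 ≈ -25.920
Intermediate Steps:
M = 16
R(P, F) = F + 2*P (R(P, F) = (F + P) + P = F + 2*P)
B(k) = -8/k²
R(-14, V(M)) - B(10) = (2 + 2*(-14)) - (-8)/10² = (2 - 28) - (-8)/100 = -26 - 1*(-2/25) = -26 + 2/25 = -648/25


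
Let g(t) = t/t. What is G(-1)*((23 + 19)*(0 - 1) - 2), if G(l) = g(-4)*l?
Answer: 44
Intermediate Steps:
g(t) = 1
G(l) = l (G(l) = 1*l = l)
G(-1)*((23 + 19)*(0 - 1) - 2) = -((23 + 19)*(0 - 1) - 2) = -(42*(-1) - 2) = -(-42 - 2) = -1*(-44) = 44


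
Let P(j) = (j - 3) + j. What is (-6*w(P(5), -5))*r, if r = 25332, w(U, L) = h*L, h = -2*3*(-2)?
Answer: 9119520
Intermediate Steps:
h = 12 (h = -6*(-2) = 12)
P(j) = -3 + 2*j (P(j) = (-3 + j) + j = -3 + 2*j)
w(U, L) = 12*L
(-6*w(P(5), -5))*r = -72*(-5)*25332 = -6*(-60)*25332 = 360*25332 = 9119520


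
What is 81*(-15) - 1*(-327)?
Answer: -888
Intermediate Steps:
81*(-15) - 1*(-327) = -1215 + 327 = -888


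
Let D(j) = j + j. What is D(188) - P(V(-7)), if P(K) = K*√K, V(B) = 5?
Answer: 376 - 5*√5 ≈ 364.82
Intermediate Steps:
D(j) = 2*j
P(K) = K^(3/2)
D(188) - P(V(-7)) = 2*188 - 5^(3/2) = 376 - 5*√5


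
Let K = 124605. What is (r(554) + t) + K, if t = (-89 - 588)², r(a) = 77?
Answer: 583011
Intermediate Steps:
t = 458329 (t = (-677)² = 458329)
(r(554) + t) + K = (77 + 458329) + 124605 = 458406 + 124605 = 583011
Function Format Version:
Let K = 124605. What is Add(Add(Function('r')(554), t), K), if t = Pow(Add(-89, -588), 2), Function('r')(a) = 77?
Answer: 583011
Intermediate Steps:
t = 458329 (t = Pow(-677, 2) = 458329)
Add(Add(Function('r')(554), t), K) = Add(Add(77, 458329), 124605) = Add(458406, 124605) = 583011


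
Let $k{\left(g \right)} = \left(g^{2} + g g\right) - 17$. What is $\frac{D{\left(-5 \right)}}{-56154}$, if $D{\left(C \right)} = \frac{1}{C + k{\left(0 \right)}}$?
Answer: $\frac{1}{1235388} \approx 8.0946 \cdot 10^{-7}$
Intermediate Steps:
$k{\left(g \right)} = -17 + 2 g^{2}$ ($k{\left(g \right)} = \left(g^{2} + g^{2}\right) - 17 = 2 g^{2} - 17 = -17 + 2 g^{2}$)
$D{\left(C \right)} = \frac{1}{-17 + C}$ ($D{\left(C \right)} = \frac{1}{C - \left(17 - 2 \cdot 0^{2}\right)} = \frac{1}{C + \left(-17 + 2 \cdot 0\right)} = \frac{1}{C + \left(-17 + 0\right)} = \frac{1}{C - 17} = \frac{1}{-17 + C}$)
$\frac{D{\left(-5 \right)}}{-56154} = \frac{1}{\left(-17 - 5\right) \left(-56154\right)} = \frac{1}{-22} \left(- \frac{1}{56154}\right) = \left(- \frac{1}{22}\right) \left(- \frac{1}{56154}\right) = \frac{1}{1235388}$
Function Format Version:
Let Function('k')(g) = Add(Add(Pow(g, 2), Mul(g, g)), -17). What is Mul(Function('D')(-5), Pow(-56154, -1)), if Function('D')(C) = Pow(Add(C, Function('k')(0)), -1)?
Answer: Rational(1, 1235388) ≈ 8.0946e-7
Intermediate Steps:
Function('k')(g) = Add(-17, Mul(2, Pow(g, 2))) (Function('k')(g) = Add(Add(Pow(g, 2), Pow(g, 2)), -17) = Add(Mul(2, Pow(g, 2)), -17) = Add(-17, Mul(2, Pow(g, 2))))
Function('D')(C) = Pow(Add(-17, C), -1) (Function('D')(C) = Pow(Add(C, Add(-17, Mul(2, Pow(0, 2)))), -1) = Pow(Add(C, Add(-17, Mul(2, 0))), -1) = Pow(Add(C, Add(-17, 0)), -1) = Pow(Add(C, -17), -1) = Pow(Add(-17, C), -1))
Mul(Function('D')(-5), Pow(-56154, -1)) = Mul(Pow(Add(-17, -5), -1), Pow(-56154, -1)) = Mul(Pow(-22, -1), Rational(-1, 56154)) = Mul(Rational(-1, 22), Rational(-1, 56154)) = Rational(1, 1235388)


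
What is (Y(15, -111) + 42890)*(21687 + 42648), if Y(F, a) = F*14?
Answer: 2772838500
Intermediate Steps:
Y(F, a) = 14*F
(Y(15, -111) + 42890)*(21687 + 42648) = (14*15 + 42890)*(21687 + 42648) = (210 + 42890)*64335 = 43100*64335 = 2772838500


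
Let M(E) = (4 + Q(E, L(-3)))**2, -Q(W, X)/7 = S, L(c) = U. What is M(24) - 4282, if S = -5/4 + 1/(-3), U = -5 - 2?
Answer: -583847/144 ≈ -4054.5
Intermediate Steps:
U = -7
S = -19/12 (S = -5*1/4 + 1*(-1/3) = -5/4 - 1/3 = -19/12 ≈ -1.5833)
L(c) = -7
Q(W, X) = 133/12 (Q(W, X) = -7*(-19/12) = 133/12)
M(E) = 32761/144 (M(E) = (4 + 133/12)**2 = (181/12)**2 = 32761/144)
M(24) - 4282 = 32761/144 - 4282 = -583847/144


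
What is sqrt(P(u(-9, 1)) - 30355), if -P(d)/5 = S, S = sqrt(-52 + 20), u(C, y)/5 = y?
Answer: sqrt(-30355 - 20*I*sqrt(2)) ≈ 0.0812 - 174.23*I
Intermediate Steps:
u(C, y) = 5*y
S = 4*I*sqrt(2) (S = sqrt(-32) = 4*I*sqrt(2) ≈ 5.6569*I)
P(d) = -20*I*sqrt(2)
sqrt(P(u(-9, 1)) - 30355) = sqrt(-20*I*sqrt(2) - 30355) = sqrt(-30355 - 20*I*sqrt(2))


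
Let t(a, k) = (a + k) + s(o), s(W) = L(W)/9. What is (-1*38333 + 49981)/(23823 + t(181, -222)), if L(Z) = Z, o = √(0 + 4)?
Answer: 13104/26755 ≈ 0.48978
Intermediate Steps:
o = 2 (o = √4 = 2)
s(W) = W/9
t(a, k) = 2/9 + a + k (t(a, k) = (a + k) + (⅑)*2 = (a + k) + 2/9 = 2/9 + a + k)
(-1*38333 + 49981)/(23823 + t(181, -222)) = (-1*38333 + 49981)/(23823 + (2/9 + 181 - 222)) = (-38333 + 49981)/(23823 - 367/9) = 11648/(214040/9) = 11648*(9/214040) = 13104/26755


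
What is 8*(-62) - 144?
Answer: -640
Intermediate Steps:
8*(-62) - 144 = -496 - 144 = -640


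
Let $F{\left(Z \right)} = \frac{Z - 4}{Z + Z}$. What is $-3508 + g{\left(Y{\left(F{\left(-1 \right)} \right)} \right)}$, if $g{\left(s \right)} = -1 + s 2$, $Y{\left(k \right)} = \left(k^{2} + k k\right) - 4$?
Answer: $-3492$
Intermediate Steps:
$F{\left(Z \right)} = \frac{-4 + Z}{2 Z}$
$Y{\left(k \right)} = -4 + 2 k^{2}$ ($Y{\left(k \right)} = \left(k^{2} + k^{2}\right) - 4 = 2 k^{2} - 4 = -4 + 2 k^{2}$)
$g{\left(s \right)} = -1 + 2 s$
$-3508 + g{\left(Y{\left(F{\left(-1 \right)} \right)} \right)} = -3508 - \left(1 - 2 \left(-4 + 2 \left(\frac{-4 - 1}{2 \left(-1\right)}\right)^{2}\right)\right) = -3508 - \left(1 - 2 \left(-4 + 2 \left(\frac{1}{2} \left(-1\right) \left(-5\right)\right)^{2}\right)\right) = -3508 - \left(1 - 2 \left(-4 + 2 \left(\frac{5}{2}\right)^{2}\right)\right) = -3508 - \left(1 - 2 \left(-4 + 2 \cdot \frac{25}{4}\right)\right) = -3508 - \left(1 - 2 \left(-4 + \frac{25}{2}\right)\right) = -3508 + \left(-1 + 2 \cdot \frac{17}{2}\right) = -3508 + \left(-1 + 17\right) = -3508 + 16 = -3492$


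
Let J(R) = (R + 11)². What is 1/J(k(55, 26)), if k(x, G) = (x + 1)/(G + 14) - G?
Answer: 25/4624 ≈ 0.0054066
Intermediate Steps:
k(x, G) = -G + (1 + x)/(14 + G) (k(x, G) = (1 + x)/(14 + G) - G = -G + (1 + x)/(14 + G))
J(R) = (11 + R)²
1/J(k(55, 26)) = 1/((11 + (1 + 55 - 1*26² - 14*26)/(14 + 26))²) = 1/((11 + (1 + 55 - 1*676 - 364)/40)²) = 1/((11 + (1 + 55 - 676 - 364)/40)²) = 1/((11 + (1/40)*(-984))²) = 1/((11 - 123/5)²) = 1/((-68/5)²) = 1/(4624/25) = 25/4624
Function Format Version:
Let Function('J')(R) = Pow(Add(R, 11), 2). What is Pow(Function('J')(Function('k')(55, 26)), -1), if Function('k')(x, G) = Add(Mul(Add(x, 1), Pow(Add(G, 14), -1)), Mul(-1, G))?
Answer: Rational(25, 4624) ≈ 0.0054066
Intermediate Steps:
Function('k')(x, G) = Add(Mul(-1, G), Mul(Pow(Add(14, G), -1), Add(1, x))) (Function('k')(x, G) = Add(Mul(Add(1, x), Pow(Add(14, G), -1)), Mul(-1, G)) = Add(Mul(Pow(Add(14, G), -1), Add(1, x)), Mul(-1, G)) = Add(Mul(-1, G), Mul(Pow(Add(14, G), -1), Add(1, x))))
Function('J')(R) = Pow(Add(11, R), 2)
Pow(Function('J')(Function('k')(55, 26)), -1) = Pow(Pow(Add(11, Mul(Pow(Add(14, 26), -1), Add(1, 55, Mul(-1, Pow(26, 2)), Mul(-14, 26)))), 2), -1) = Pow(Pow(Add(11, Mul(Pow(40, -1), Add(1, 55, Mul(-1, 676), -364))), 2), -1) = Pow(Pow(Add(11, Mul(Rational(1, 40), Add(1, 55, -676, -364))), 2), -1) = Pow(Pow(Add(11, Mul(Rational(1, 40), -984)), 2), -1) = Pow(Pow(Add(11, Rational(-123, 5)), 2), -1) = Pow(Pow(Rational(-68, 5), 2), -1) = Pow(Rational(4624, 25), -1) = Rational(25, 4624)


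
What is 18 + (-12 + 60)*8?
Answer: 402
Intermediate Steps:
18 + (-12 + 60)*8 = 18 + 48*8 = 18 + 384 = 402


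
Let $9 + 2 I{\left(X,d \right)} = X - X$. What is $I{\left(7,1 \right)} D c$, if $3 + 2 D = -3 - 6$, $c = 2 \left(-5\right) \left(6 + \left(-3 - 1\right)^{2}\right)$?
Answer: $-5940$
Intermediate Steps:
$I{\left(X,d \right)} = - \frac{9}{2}$ ($I{\left(X,d \right)} = - \frac{9}{2} + \frac{X - X}{2} = - \frac{9}{2} + \frac{1}{2} \cdot 0 = - \frac{9}{2} + 0 = - \frac{9}{2}$)
$c = -220$ ($c = - 10 \left(6 + \left(-4\right)^{2}\right) = - 10 \left(6 + 16\right) = \left(-10\right) 22 = -220$)
$D = -6$ ($D = - \frac{3}{2} + \frac{-3 - 6}{2} = - \frac{3}{2} + \frac{1}{2} \left(-9\right) = - \frac{3}{2} - \frac{9}{2} = -6$)
$I{\left(7,1 \right)} D c = \left(- \frac{9}{2}\right) \left(-6\right) \left(-220\right) = 27 \left(-220\right) = -5940$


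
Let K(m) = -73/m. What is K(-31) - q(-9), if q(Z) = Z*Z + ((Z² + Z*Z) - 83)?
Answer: -4887/31 ≈ -157.65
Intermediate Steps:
q(Z) = -83 + 3*Z² (q(Z) = Z² + ((Z² + Z²) - 83) = Z² + (2*Z² - 83) = Z² + (-83 + 2*Z²) = -83 + 3*Z²)
K(-31) - q(-9) = -73/(-31) - (-83 + 3*(-9)²) = -73*(-1/31) - (-83 + 3*81) = 73/31 - (-83 + 243) = 73/31 - 1*160 = 73/31 - 160 = -4887/31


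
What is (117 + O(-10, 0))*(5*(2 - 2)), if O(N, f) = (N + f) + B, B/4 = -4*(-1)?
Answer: 0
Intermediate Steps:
B = 16 (B = 4*(-4*(-1)) = 4*4 = 16)
O(N, f) = 16 + N + f (O(N, f) = (N + f) + 16 = 16 + N + f)
(117 + O(-10, 0))*(5*(2 - 2)) = (117 + (16 - 10 + 0))*(5*(2 - 2)) = (117 + 6)*(5*0) = 123*0 = 0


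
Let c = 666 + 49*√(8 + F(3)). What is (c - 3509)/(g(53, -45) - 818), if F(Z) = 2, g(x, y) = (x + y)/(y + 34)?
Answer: 31273/9006 - 539*√10/9006 ≈ 3.2832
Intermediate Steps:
g(x, y) = (x + y)/(34 + y)
c = 666 + 49*√10 (c = 666 + 49*√(8 + 2) = 666 + 49*√10 ≈ 820.95)
(c - 3509)/(g(53, -45) - 818) = ((666 + 49*√10) - 3509)/((53 - 45)/(34 - 45) - 818) = (-2843 + 49*√10)/(8/(-11) - 818) = (-2843 + 49*√10)/(-1/11*8 - 818) = (-2843 + 49*√10)/(-8/11 - 818) = (-2843 + 49*√10)/(-9006/11) = (-2843 + 49*√10)*(-11/9006) = 31273/9006 - 539*√10/9006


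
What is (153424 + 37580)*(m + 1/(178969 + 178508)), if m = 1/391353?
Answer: 15892169480/15544410709 ≈ 1.0224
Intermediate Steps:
m = 1/391353 ≈ 2.5552e-6
(153424 + 37580)*(m + 1/(178969 + 178508)) = (153424 + 37580)*(1/391353 + 1/(178969 + 178508)) = 191004*(1/391353 + 1/357477) = 191004*(249610/46633232127) = 15892169480/15544410709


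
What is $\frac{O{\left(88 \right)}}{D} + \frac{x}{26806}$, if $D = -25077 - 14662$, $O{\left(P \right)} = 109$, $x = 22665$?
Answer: $\frac{897762581}{1065243634} \approx 0.84278$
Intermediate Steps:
$D = -39739$
$\frac{O{\left(88 \right)}}{D} + \frac{x}{26806} = \frac{109}{-39739} + \frac{22665}{26806} = 109 \left(- \frac{1}{39739}\right) + 22665 \cdot \frac{1}{26806} = - \frac{109}{39739} + \frac{22665}{26806} = \frac{897762581}{1065243634}$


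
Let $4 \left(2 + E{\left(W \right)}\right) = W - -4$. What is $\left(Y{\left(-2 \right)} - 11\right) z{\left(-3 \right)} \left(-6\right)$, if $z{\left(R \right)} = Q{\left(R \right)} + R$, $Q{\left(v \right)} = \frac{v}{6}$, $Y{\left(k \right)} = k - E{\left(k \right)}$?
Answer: $- \frac{483}{2} \approx -241.5$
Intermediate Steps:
$E{\left(W \right)} = -1 + \frac{W}{4}$ ($E{\left(W \right)} = -2 + \frac{W - -4}{4} = -2 + \frac{W + 4}{4} = -2 + \frac{4 + W}{4} = -2 + \left(1 + \frac{W}{4}\right) = -1 + \frac{W}{4}$)
$Y{\left(k \right)} = 1 + \frac{3 k}{4}$ ($Y{\left(k \right)} = k - \left(-1 + \frac{k}{4}\right) = 1 + \frac{3 k}{4}$)
$Q{\left(v \right)} = \frac{v}{6}$ ($Q{\left(v \right)} = v \frac{1}{6} = \frac{v}{6}$)
$z{\left(R \right)} = \frac{7 R}{6}$ ($z{\left(R \right)} = \frac{R}{6} + R = \frac{7 R}{6}$)
$\left(Y{\left(-2 \right)} - 11\right) z{\left(-3 \right)} \left(-6\right) = \left(\left(1 + \frac{3}{4} \left(-2\right)\right) - 11\right) \frac{7}{6} \left(-3\right) \left(-6\right) = \left(\left(1 - \frac{3}{2}\right) - 11\right) \left(- \frac{7}{2}\right) \left(-6\right) = \left(- \frac{1}{2} - 11\right) \left(- \frac{7}{2}\right) \left(-6\right) = \left(- \frac{23}{2}\right) \left(- \frac{7}{2}\right) \left(-6\right) = \frac{161}{4} \left(-6\right) = - \frac{483}{2}$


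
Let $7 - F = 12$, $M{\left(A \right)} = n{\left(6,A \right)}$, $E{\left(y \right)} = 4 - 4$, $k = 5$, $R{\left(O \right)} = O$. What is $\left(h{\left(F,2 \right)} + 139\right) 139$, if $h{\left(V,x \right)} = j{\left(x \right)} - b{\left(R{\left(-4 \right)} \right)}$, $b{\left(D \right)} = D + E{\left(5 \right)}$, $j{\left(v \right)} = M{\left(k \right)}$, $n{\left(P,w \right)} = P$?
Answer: $20711$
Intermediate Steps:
$E{\left(y \right)} = 0$
$M{\left(A \right)} = 6$
$j{\left(v \right)} = 6$
$b{\left(D \right)} = D$ ($b{\left(D \right)} = D + 0 = D$)
$F = -5$ ($F = 7 - 12 = -5$)
$h{\left(V,x \right)} = 10$ ($h{\left(V,x \right)} = 6 - -4 = 6 + 4 = 10$)
$\left(h{\left(F,2 \right)} + 139\right) 139 = \left(10 + 139\right) 139 = 149 \cdot 139 = 20711$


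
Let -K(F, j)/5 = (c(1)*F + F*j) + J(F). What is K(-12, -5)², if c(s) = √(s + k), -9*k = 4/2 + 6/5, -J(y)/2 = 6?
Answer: 59920 - 1920*√145 ≈ 36800.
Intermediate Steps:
J(y) = -12 (J(y) = -2*6 = -12)
k = -16/45 (k = -(4/2 + 6/5)/9 = -(4*(½) + 6*(⅕))/9 = -(2 + 6/5)/9 = -⅑*16/5 = -16/45 ≈ -0.35556)
c(s) = √(-16/45 + s) (c(s) = √(s - 16/45) = √(-16/45 + s))
K(F, j) = 60 - 5*F*j - F*√145/3 (K(F, j) = -5*(((√(-80 + 225*1)/15)*F + F*j) - 12) = -5*(((√(-80 + 225)/15)*F + F*j) - 12) = -5*(((√145/15)*F + F*j) - 12) = -5*((F*√145/15 + F*j) - 12) = -5*((F*j + F*√145/15) - 12) = -5*(-12 + F*j + F*√145/15) = 60 - 5*F*j - F*√145/3)
K(-12, -5)² = (60 - 5*(-12)*(-5) - ⅓*(-12)*√145)² = (60 - 300 + 4*√145)² = (-240 + 4*√145)²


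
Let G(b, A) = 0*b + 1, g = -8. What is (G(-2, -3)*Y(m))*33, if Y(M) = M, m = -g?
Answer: 264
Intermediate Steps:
G(b, A) = 1 (G(b, A) = 0 + 1 = 1)
m = 8 (m = -1*(-8) = 8)
(G(-2, -3)*Y(m))*33 = (1*8)*33 = 8*33 = 264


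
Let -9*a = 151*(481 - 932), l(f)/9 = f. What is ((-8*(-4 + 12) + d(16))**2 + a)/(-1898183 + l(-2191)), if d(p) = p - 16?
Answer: -14995/2465874 ≈ -0.0060810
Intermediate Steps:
d(p) = -16 + p
l(f) = 9*f
a = 68101/9 (a = -151*(481 - 932)/9 = -151*(-451)/9 = -1/9*(-68101) = 68101/9 ≈ 7566.8)
((-8*(-4 + 12) + d(16))**2 + a)/(-1898183 + l(-2191)) = ((-8*(-4 + 12) + (-16 + 16))**2 + 68101/9)/(-1898183 + 9*(-2191)) = ((-8*8 + 0)**2 + 68101/9)/(-1898183 - 19719) = ((-64 + 0)**2 + 68101/9)/(-1917902) = ((-64)**2 + 68101/9)*(-1/1917902) = (4096 + 68101/9)*(-1/1917902) = (104965/9)*(-1/1917902) = -14995/2465874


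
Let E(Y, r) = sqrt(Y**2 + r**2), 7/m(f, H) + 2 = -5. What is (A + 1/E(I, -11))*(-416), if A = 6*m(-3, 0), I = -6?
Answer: 2496 - 416*sqrt(157)/157 ≈ 2462.8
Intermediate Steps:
m(f, H) = -1 (m(f, H) = 7/(-2 - 5) = 7/(-7) = 7*(-1/7) = -1)
A = -6 (A = 6*(-1) = -6)
(A + 1/E(I, -11))*(-416) = (-6 + 1/(sqrt((-6)**2 + (-11)**2)))*(-416) = (-6 + 1/(sqrt(36 + 121)))*(-416) = (-6 + 1/(sqrt(157)))*(-416) = (-6 + sqrt(157)/157)*(-416) = 2496 - 416*sqrt(157)/157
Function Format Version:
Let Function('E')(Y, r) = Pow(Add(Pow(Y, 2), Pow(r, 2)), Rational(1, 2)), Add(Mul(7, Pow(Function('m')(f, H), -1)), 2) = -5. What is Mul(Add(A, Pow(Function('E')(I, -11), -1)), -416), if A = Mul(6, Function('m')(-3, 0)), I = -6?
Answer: Add(2496, Mul(Rational(-416, 157), Pow(157, Rational(1, 2)))) ≈ 2462.8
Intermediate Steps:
Function('m')(f, H) = -1 (Function('m')(f, H) = Mul(7, Pow(Add(-2, -5), -1)) = Mul(7, Pow(-7, -1)) = Mul(7, Rational(-1, 7)) = -1)
A = -6 (A = Mul(6, -1) = -6)
Mul(Add(A, Pow(Function('E')(I, -11), -1)), -416) = Mul(Add(-6, Pow(Pow(Add(Pow(-6, 2), Pow(-11, 2)), Rational(1, 2)), -1)), -416) = Mul(Add(-6, Pow(Pow(Add(36, 121), Rational(1, 2)), -1)), -416) = Mul(Add(-6, Pow(Pow(157, Rational(1, 2)), -1)), -416) = Mul(Add(-6, Mul(Rational(1, 157), Pow(157, Rational(1, 2)))), -416) = Add(2496, Mul(Rational(-416, 157), Pow(157, Rational(1, 2))))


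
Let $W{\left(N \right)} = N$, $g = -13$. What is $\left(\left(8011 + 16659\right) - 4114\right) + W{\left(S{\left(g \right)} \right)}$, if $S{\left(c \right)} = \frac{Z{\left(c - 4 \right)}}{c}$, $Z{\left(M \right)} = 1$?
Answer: $\frac{267227}{13} \approx 20556.0$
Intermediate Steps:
$S{\left(c \right)} = \frac{1}{c}$ ($S{\left(c \right)} = 1 \frac{1}{c} = \frac{1}{c}$)
$\left(\left(8011 + 16659\right) - 4114\right) + W{\left(S{\left(g \right)} \right)} = \left(\left(8011 + 16659\right) - 4114\right) + \frac{1}{-13} = \left(24670 - 4114\right) - \frac{1}{13} = 20556 - \frac{1}{13} = \frac{267227}{13}$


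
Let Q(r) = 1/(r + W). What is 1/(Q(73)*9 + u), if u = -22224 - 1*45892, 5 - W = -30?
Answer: -12/817391 ≈ -1.4681e-5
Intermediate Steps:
W = 35 (W = 5 - 1*(-30) = 5 + 30 = 35)
Q(r) = 1/(35 + r) (Q(r) = 1/(r + 35) = 1/(35 + r))
u = -68116 (u = -22224 - 45892 = -68116)
1/(Q(73)*9 + u) = 1/(9/(35 + 73) - 68116) = 1/(9/108 - 68116) = 1/((1/108)*9 - 68116) = 1/(1/12 - 68116) = 1/(-817391/12) = -12/817391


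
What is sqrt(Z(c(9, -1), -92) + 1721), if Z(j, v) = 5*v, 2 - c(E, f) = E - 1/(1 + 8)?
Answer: sqrt(1261) ≈ 35.511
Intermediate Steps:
c(E, f) = 19/9 - E (c(E, f) = 2 - (E - 1/(1 + 8)) = 2 - (E - 1/9) = 2 - (-1/9 + E) = 2 + (1/9 - E) = 19/9 - E)
sqrt(Z(c(9, -1), -92) + 1721) = sqrt(5*(-92) + 1721) = sqrt(-460 + 1721) = sqrt(1261)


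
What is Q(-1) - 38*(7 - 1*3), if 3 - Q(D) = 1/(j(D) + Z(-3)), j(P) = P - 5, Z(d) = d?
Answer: -1340/9 ≈ -148.89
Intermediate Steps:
j(P) = -5 + P
Q(D) = 3 - 1/(-8 + D) (Q(D) = 3 - 1/((-5 + D) - 3) = 3 - 1/(-8 + D))
Q(-1) - 38*(7 - 1*3) = (-25 + 3*(-1))/(-8 - 1) - 38*(7 - 1*3) = (-25 - 3)/(-9) - 38*(7 - 3) = -⅑*(-28) - 38*4 = 28/9 - 152 = -1340/9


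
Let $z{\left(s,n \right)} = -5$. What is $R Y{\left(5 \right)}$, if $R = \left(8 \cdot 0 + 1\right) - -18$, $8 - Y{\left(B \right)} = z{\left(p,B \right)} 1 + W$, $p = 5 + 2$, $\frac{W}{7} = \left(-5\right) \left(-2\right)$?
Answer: $-1083$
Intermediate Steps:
$W = 70$ ($W = 7 \left(\left(-5\right) \left(-2\right)\right) = 7 \cdot 10 = 70$)
$p = 7$
$Y{\left(B \right)} = -57$ ($Y{\left(B \right)} = 8 - \left(\left(-5\right) 1 + 70\right) = 8 - \left(-5 + 70\right) = 8 - 65 = -57$)
$R = 19$ ($R = \left(0 + 1\right) + 18 = 1 + 18 = 19$)
$R Y{\left(5 \right)} = 19 \left(-57\right) = -1083$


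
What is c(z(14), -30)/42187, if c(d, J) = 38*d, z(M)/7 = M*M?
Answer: 52136/42187 ≈ 1.2358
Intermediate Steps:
z(M) = 7*M**2 (z(M) = 7*(M*M) = 7*M**2)
c(z(14), -30)/42187 = (38*(7*14**2))/42187 = (38*(7*196))*(1/42187) = (38*1372)*(1/42187) = 52136*(1/42187) = 52136/42187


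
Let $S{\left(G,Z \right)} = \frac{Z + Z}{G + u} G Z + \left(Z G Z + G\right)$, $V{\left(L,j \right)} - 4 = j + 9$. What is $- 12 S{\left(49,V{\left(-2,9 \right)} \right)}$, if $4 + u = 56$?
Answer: $- \frac{29372364}{101} \approx -2.9082 \cdot 10^{5}$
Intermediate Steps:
$V{\left(L,j \right)} = 13 + j$ ($V{\left(L,j \right)} = 4 + \left(j + 9\right) = 4 + \left(9 + j\right) = 13 + j$)
$u = 52$ ($u = -4 + 56 = 52$)
$S{\left(G,Z \right)} = G + G Z^{2} + \frac{2 G Z^{2}}{52 + G}$ ($S{\left(G,Z \right)} = \frac{Z + Z}{G + 52} G Z + \left(Z G Z + G\right) = \frac{2 Z}{52 + G} G Z + \left(G Z Z + G\right) = \frac{2 Z}{52 + G} G Z + \left(G Z^{2} + G\right) = \frac{2 G Z}{52 + G} Z + \left(G + G Z^{2}\right) = \frac{2 G Z^{2}}{52 + G} + \left(G + G Z^{2}\right) = G + G Z^{2} + \frac{2 G Z^{2}}{52 + G}$)
$- 12 S{\left(49,V{\left(-2,9 \right)} \right)} = - 12 \frac{49 \left(52 + 49 + 54 \left(13 + 9\right)^{2} + 49 \left(13 + 9\right)^{2}\right)}{52 + 49} = - 12 \frac{49 \left(52 + 49 + 54 \cdot 22^{2} + 49 \cdot 22^{2}\right)}{101} = - 12 \cdot 49 \cdot \frac{1}{101} \left(52 + 49 + 54 \cdot 484 + 49 \cdot 484\right) = - 12 \cdot 49 \cdot \frac{1}{101} \left(52 + 49 + 26136 + 23716\right) = - 12 \cdot 49 \cdot \frac{1}{101} \cdot 49953 = \left(-12\right) \frac{2447697}{101} = - \frac{29372364}{101}$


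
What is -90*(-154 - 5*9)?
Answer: 17910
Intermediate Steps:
-90*(-154 - 5*9) = -90*(-154 - 45) = -90*(-199) = 17910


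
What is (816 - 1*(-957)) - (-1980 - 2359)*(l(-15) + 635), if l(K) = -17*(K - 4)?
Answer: 4158535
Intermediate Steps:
l(K) = 68 - 17*K (l(K) = -17*(-4 + K) = 68 - 17*K)
(816 - 1*(-957)) - (-1980 - 2359)*(l(-15) + 635) = (816 - 1*(-957)) - (-1980 - 2359)*((68 - 17*(-15)) + 635) = (816 + 957) - (-4339)*((68 + 255) + 635) = 1773 - (-4339)*(323 + 635) = 1773 - (-4339)*958 = 1773 - 1*(-4156762) = 1773 + 4156762 = 4158535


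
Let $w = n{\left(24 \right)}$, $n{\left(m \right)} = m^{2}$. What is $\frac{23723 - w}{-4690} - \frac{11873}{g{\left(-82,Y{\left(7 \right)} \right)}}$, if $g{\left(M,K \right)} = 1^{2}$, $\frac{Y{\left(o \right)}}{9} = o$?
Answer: $- \frac{55707517}{4690} \approx -11878.0$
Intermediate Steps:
$Y{\left(o \right)} = 9 o$
$g{\left(M,K \right)} = 1$
$w = 576$ ($w = 24^{2} = 576$)
$\frac{23723 - w}{-4690} - \frac{11873}{g{\left(-82,Y{\left(7 \right)} \right)}} = \frac{23723 - 576}{-4690} - \frac{11873}{1} = \left(23723 - 576\right) \left(- \frac{1}{4690}\right) - 11873 = 23147 \left(- \frac{1}{4690}\right) - 11873 = - \frac{23147}{4690} - 11873 = - \frac{55707517}{4690}$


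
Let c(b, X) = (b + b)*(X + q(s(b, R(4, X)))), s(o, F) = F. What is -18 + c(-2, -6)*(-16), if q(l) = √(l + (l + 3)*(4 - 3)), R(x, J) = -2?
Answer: -402 + 64*I ≈ -402.0 + 64.0*I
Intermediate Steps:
q(l) = √(3 + 2*l) (q(l) = √(l + (3 + l)*1) = √(l + (3 + l)) = √(3 + 2*l))
c(b, X) = 2*b*(I + X) (c(b, X) = (b + b)*(X + √(3 + 2*(-2))) = (2*b)*(X + √(3 - 4)) = (2*b)*(X + √(-1)) = (2*b)*(X + I) = (2*b)*(I + X) = 2*b*(I + X))
-18 + c(-2, -6)*(-16) = -18 + (2*(-2)*(I - 6))*(-16) = -18 + (2*(-2)*(-6 + I))*(-16) = -18 + (24 - 4*I)*(-16) = -18 + (-384 + 64*I) = -402 + 64*I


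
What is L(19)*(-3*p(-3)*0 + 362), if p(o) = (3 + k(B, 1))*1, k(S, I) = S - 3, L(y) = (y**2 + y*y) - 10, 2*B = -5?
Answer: 257744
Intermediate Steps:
B = -5/2 (B = (1/2)*(-5) = -5/2 ≈ -2.5000)
L(y) = -10 + 2*y**2 (L(y) = (y**2 + y**2) - 10 = 2*y**2 - 10 = -10 + 2*y**2)
k(S, I) = -3 + S
p(o) = -5/2 (p(o) = (3 + (-3 - 5/2))*1 = (3 - 11/2)*1 = -5/2*1 = -5/2)
L(19)*(-3*p(-3)*0 + 362) = (-10 + 2*19**2)*(-3*(-5/2)*0 + 362) = (-10 + 2*361)*((15/2)*0 + 362) = (-10 + 722)*(0 + 362) = 712*362 = 257744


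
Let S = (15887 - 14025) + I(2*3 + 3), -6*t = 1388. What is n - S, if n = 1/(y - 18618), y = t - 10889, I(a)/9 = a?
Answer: -173344748/89215 ≈ -1943.0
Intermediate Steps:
t = -694/3 (t = -⅙*1388 = -694/3 ≈ -231.33)
I(a) = 9*a
y = -33361/3 (y = -694/3 - 10889 = -33361/3 ≈ -11120.)
S = 1943 (S = (15887 - 14025) + 9*(2*3 + 3) = 1862 + 9*(6 + 3) = 1862 + 9*9 = 1862 + 81 = 1943)
n = -3/89215 (n = 1/(-33361/3 - 18618) = 1/(-89215/3) = -3/89215 ≈ -3.3627e-5)
n - S = -3/89215 - 1*1943 = -3/89215 - 1943 = -173344748/89215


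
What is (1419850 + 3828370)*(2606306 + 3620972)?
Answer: 32682124945160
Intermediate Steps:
(1419850 + 3828370)*(2606306 + 3620972) = 5248220*6227278 = 32682124945160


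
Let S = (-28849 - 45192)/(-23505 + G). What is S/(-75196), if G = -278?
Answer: -6731/162580588 ≈ -4.1401e-5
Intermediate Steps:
S = 74041/23783 (S = (-28849 - 45192)/(-23505 - 278) = -74041/(-23783) = -74041*(-1/23783) = 74041/23783 ≈ 3.1132)
S/(-75196) = (74041/23783)/(-75196) = (74041/23783)*(-1/75196) = -6731/162580588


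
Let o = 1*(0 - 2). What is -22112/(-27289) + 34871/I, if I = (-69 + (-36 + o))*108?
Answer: -696068447/315351684 ≈ -2.2073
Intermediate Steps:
o = -2 (o = 1*(-2) = -2)
I = -11556 (I = (-69 + (-36 - 2))*108 = (-69 - 38)*108 = -107*108 = -11556)
-22112/(-27289) + 34871/I = -22112/(-27289) + 34871/(-11556) = -22112*(-1/27289) + 34871*(-1/11556) = 22112/27289 - 34871/11556 = -696068447/315351684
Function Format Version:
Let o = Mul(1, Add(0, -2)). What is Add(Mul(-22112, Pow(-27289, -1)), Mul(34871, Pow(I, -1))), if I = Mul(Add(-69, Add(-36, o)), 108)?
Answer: Rational(-696068447, 315351684) ≈ -2.2073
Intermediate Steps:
o = -2 (o = Mul(1, -2) = -2)
I = -11556 (I = Mul(Add(-69, Add(-36, -2)), 108) = Mul(Add(-69, -38), 108) = Mul(-107, 108) = -11556)
Add(Mul(-22112, Pow(-27289, -1)), Mul(34871, Pow(I, -1))) = Add(Mul(-22112, Pow(-27289, -1)), Mul(34871, Pow(-11556, -1))) = Add(Mul(-22112, Rational(-1, 27289)), Mul(34871, Rational(-1, 11556))) = Add(Rational(22112, 27289), Rational(-34871, 11556)) = Rational(-696068447, 315351684)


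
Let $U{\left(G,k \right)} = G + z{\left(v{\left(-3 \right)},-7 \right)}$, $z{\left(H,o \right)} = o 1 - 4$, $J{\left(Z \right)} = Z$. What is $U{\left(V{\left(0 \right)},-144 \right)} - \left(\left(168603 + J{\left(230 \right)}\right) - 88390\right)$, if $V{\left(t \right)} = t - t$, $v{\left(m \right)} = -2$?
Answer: $-80454$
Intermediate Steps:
$V{\left(t \right)} = 0$
$z{\left(H,o \right)} = -4 + o$ ($z{\left(H,o \right)} = o - 4 = -4 + o$)
$U{\left(G,k \right)} = -11 + G$ ($U{\left(G,k \right)} = G - 11 = -11 + G$)
$U{\left(V{\left(0 \right)},-144 \right)} - \left(\left(168603 + J{\left(230 \right)}\right) - 88390\right) = \left(-11 + 0\right) - \left(\left(168603 + 230\right) - 88390\right) = -11 - \left(168833 - 88390\right) = -11 - 80443 = -80454$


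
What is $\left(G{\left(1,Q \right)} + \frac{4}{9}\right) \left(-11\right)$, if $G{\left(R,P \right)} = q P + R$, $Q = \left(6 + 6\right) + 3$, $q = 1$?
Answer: $- \frac{1628}{9} \approx -180.89$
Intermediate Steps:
$Q = 15$ ($Q = 12 + 3 = 15$)
$G{\left(R,P \right)} = P + R$ ($G{\left(R,P \right)} = 1 P + R = P + R$)
$\left(G{\left(1,Q \right)} + \frac{4}{9}\right) \left(-11\right) = \left(\left(15 + 1\right) + \frac{4}{9}\right) \left(-11\right) = \left(16 + 4 \cdot \frac{1}{9}\right) \left(-11\right) = \left(16 + \frac{4}{9}\right) \left(-11\right) = \frac{148}{9} \left(-11\right) = - \frac{1628}{9}$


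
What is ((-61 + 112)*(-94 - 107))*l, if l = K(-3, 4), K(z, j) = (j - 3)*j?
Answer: -41004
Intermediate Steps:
K(z, j) = j*(-3 + j) (K(z, j) = (-3 + j)*j = j*(-3 + j))
l = 4 (l = 4*(-3 + 4) = 4*1 = 4)
((-61 + 112)*(-94 - 107))*l = ((-61 + 112)*(-94 - 107))*4 = (51*(-201))*4 = -10251*4 = -41004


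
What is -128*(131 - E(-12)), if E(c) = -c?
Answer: -15232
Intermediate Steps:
-128*(131 - E(-12)) = -128*(131 - (-1)*(-12)) = -128*(131 - 1*12) = -128*(131 - 12) = -128*119 = -15232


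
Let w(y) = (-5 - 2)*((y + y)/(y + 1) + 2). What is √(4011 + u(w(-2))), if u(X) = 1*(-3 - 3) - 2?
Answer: √4003 ≈ 63.269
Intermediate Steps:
w(y) = -14 - 14*y/(1 + y) (w(y) = -7*((2*y)/(1 + y) + 2) = -7*(2*y/(1 + y) + 2) = -7*(2 + 2*y/(1 + y)) = -14 - 14*y/(1 + y))
u(X) = -8 (u(X) = 1*(-6) - 2 = -6 - 2 = -8)
√(4011 + u(w(-2))) = √(4011 - 8) = √4003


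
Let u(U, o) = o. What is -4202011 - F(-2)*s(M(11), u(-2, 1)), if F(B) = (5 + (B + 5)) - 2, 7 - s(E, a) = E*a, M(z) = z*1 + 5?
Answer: -4201957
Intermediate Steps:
M(z) = 5 + z (M(z) = z + 5 = 5 + z)
s(E, a) = 7 - E*a
F(B) = 8 + B (F(B) = (5 + (5 + B)) - 2 = (10 + B) - 2 = 8 + B)
-4202011 - F(-2)*s(M(11), u(-2, 1)) = -4202011 - (8 - 2)*(7 - 1*(5 + 11)*1) = -4202011 - 6*(7 - 1*16*1) = -4202011 - 6*(7 - 16) = -4202011 - 6*(-9) = -4202011 - 1*(-54) = -4202011 + 54 = -4201957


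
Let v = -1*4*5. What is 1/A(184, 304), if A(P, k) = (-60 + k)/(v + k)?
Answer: 71/61 ≈ 1.1639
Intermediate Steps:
v = -20 (v = -4*5 = -20)
A(P, k) = (-60 + k)/(-20 + k)
1/A(184, 304) = 1/((-60 + 304)/(-20 + 304)) = 1/(244/284) = 1/((1/284)*244) = 1/(61/71) = 71/61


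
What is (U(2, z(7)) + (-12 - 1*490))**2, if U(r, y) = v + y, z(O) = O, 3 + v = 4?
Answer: 244036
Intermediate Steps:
v = 1 (v = -3 + 4 = 1)
U(r, y) = 1 + y
(U(2, z(7)) + (-12 - 1*490))**2 = ((1 + 7) + (-12 - 1*490))**2 = (8 + (-12 - 490))**2 = (8 - 502)**2 = (-494)**2 = 244036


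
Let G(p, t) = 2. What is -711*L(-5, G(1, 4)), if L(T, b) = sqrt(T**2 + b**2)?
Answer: -711*sqrt(29) ≈ -3828.9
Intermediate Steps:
-711*L(-5, G(1, 4)) = -711*sqrt((-5)**2 + 2**2) = -711*sqrt(25 + 4) = -711*sqrt(29)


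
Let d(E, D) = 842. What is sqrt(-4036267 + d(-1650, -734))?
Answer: 5*I*sqrt(161417) ≈ 2008.8*I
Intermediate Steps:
sqrt(-4036267 + d(-1650, -734)) = sqrt(-4036267 + 842) = sqrt(-4035425) = 5*I*sqrt(161417)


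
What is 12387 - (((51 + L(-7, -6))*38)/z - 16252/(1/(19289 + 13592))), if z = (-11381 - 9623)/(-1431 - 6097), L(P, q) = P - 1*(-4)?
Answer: 2806101556381/5251 ≈ 5.3439e+8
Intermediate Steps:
L(P, q) = 4 + P (L(P, q) = P + 4 = 4 + P)
z = 5251/1882 (z = -21004/(-7528) = -21004*(-1/7528) = 5251/1882 ≈ 2.7901)
12387 - (((51 + L(-7, -6))*38)/z - 16252/(1/(19289 + 13592))) = 12387 - (((51 + (4 - 7))*38)/(5251/1882) - 16252/(1/(19289 + 13592))) = 12387 - (((51 - 3)*38)*(1882/5251) - 16252/(1/32881)) = 12387 - ((48*38)*(1882/5251) - 16252/1/32881) = 12387 - (1824*(1882/5251) - 16252*32881) = 12387 - (3432768/5251 - 534382012) = 12387 - 1*(-2806036512244/5251) = 12387 + 2806036512244/5251 = 2806101556381/5251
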